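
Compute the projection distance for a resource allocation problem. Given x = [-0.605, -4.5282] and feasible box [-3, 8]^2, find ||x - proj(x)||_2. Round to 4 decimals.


Project each component onto [-3, 8].
clip(-0.605) = -0.605, clip(-4.5282) = -3.0
Projection = [-0.605, -3.0]
Squared diffs: [0.0, 2.3354]
Distance = sqrt(2.3354) = 1.5282


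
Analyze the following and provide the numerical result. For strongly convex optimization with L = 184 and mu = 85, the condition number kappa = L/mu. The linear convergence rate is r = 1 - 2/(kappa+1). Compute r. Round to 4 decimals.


Step 1: Compute the condition number.
kappa = L/mu = 184/85 = 2.1647
Step 2: Compute the convergence rate.
r = 1 - 2/(kappa + 1) = 1 - 2*mu/(L + mu) = (L - mu)/(L + mu) = 99/269 = 0.368


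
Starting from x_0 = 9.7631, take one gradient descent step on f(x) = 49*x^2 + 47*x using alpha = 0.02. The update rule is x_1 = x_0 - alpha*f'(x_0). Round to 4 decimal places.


We compute the gradient at x_0 and apply the update.
f'(x) = 98*x + 47
f'(9.7631) = 98*9.7631 + 47 = 1003.7838
x_1 = 9.7631 - 0.02*1003.7838 = -10.3126


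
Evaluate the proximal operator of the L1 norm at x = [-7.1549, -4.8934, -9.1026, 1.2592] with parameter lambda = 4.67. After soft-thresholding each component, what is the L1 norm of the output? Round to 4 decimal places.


Soft-thresholding with lambda = 4.67:
prox(-7.1549) = sign(-7.1549)*max(|-7.1549| - 4.67, 0) = -2.4849
prox(-4.8934) = sign(-4.8934)*max(|-4.8934| - 4.67, 0) = -0.2234
prox(-9.1026) = sign(-9.1026)*max(|-9.1026| - 4.67, 0) = -4.4326
prox(1.2592) = sign(1.2592)*max(|1.2592| - 4.67, 0) = 0.0
prox(x) = [-2.4849, -0.2234, -4.4326, 0.0]
||prox(x)||_1 = 2.4849 + 0.2234 + 4.4326 + 0.0 = 7.1409


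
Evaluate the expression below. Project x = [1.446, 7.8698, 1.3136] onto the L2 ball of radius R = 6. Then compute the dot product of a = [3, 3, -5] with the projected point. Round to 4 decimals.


Step 1: Compute ||x|| (intermediates to 6 decimals).
||x|| = sqrt(1.446^2 + 7.8698^2 + 1.3136^2) = 8.108651
Step 2: Project.
Since ||x|| > R, scale = R/||x|| = 6/8.108651 = 0.73995, proj(x) = scale * x
proj(x) = [1.069968, 5.823259, 0.971998]
Step 3: Dot product.
a^T * proj(x) = 3*1.069968 + 3*5.823259 - 5*0.971998 = 15.8197


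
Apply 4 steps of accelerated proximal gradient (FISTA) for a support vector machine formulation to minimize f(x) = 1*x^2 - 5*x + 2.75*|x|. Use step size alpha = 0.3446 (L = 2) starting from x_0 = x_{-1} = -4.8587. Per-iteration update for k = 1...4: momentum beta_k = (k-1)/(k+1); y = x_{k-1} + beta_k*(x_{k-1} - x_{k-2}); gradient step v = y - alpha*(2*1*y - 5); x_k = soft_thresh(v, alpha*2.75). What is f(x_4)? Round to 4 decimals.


FISTA on f(x) = 1*x^2 - 5*x + 2.75*|x|
L = 2, alpha = 0.3446
Iteration 1: beta = 0.0, y = -4.8587 + 0.0*(-4.8587 + 4.8587) = -4.8587
  grad(y) = -14.7174, v = y - alpha*grad = 0.2129
  prox(v) = soft_thresh(0.2129, 0.9477) = 0.0
Iteration 2: beta = 0.3333, y = 0.0 + 0.3333*(0.0 + 4.8587) = 1.6196
  grad(y) = -1.7609, v = y - alpha*grad = 2.2264
  prox(v) = soft_thresh(2.2264, 0.9477) = 1.2787
Iteration 3: beta = 0.5, y = 1.2787 + 0.5*(1.2787 - 0.0) = 1.9181
  grad(y) = -1.1639, v = y - alpha*grad = 2.3191
  prox(v) = soft_thresh(2.3191, 0.9477) = 1.3715
Iteration 4: beta = 0.6, y = 1.3715 + 0.6*(1.3715 - 1.2787) = 1.4271
  grad(y) = -2.1457, v = y - alpha*grad = 2.1666
  prox(v) = soft_thresh(2.1666, 0.9477) = 1.2189
f(x_4) = 1*1.2189^2 - 5*1.2189 + 2.75*|1.2189| = -1.2568


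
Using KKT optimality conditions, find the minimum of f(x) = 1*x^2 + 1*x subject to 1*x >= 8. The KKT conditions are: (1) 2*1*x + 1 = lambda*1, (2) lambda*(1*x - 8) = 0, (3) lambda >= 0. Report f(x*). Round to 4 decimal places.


Step 1: Try lambda = 0 (constraint inactive).
x_unc = -1/(2*1) = -0.5
Check: 1*-0.5 = -0.5 < 8 -- violated!
Step 2: Constraint must be active: 1*x = 8
x* = 8/1 = 8.0
lambda = (2*1*8.0 + 1)/1 = 17.0
Step 3: Compute optimal value.
f(x*) = 1*8.0^2 + 1*8.0 = 72.0


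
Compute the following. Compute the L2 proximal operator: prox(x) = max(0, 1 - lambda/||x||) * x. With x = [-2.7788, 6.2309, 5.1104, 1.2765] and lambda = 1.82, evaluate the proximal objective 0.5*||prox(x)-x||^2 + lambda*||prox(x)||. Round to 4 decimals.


Step 1: Compute ||x||.
||x|| = 8.6193
Step 2: Compute scaling factor.
scale = max(0, 1 - 1.82/8.6193) = 0.7888
Step 3: prox(x) = [-2.192, 4.9152, 4.0313, 1.007]
||prox(x)|| = 6.7993
Step 4: Proximal objective.
0.5*||prox-x||^2 = 1.6562
lambda*||prox|| = 12.3747
Total = 14.0308


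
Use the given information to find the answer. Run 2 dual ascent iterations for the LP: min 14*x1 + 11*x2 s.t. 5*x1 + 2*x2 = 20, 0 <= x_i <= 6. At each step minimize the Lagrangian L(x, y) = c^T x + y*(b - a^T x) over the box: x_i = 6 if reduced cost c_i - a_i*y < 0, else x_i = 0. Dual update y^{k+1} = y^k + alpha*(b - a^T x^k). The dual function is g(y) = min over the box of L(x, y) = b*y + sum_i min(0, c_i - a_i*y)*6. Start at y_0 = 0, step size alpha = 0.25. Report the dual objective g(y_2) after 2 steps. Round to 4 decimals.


Dual ascent for LP: min 14*x1 + 11*x2, 5*x1 + 2*x2 = 20, 0 <= x_i <= 6
Step 1: y^k = 0.0, reduced costs: (14.0, 11.0)
  x^k = (0.0, 0.0), subgradient = b - a^T x = 20.0
  y^{k+1} = 0.0 + 0.25*20.0 = 5.0
Step 2: y^k = 5.0, reduced costs: (-11.0, 1.0)
  x^k = (6.0, 0.0), subgradient = b - a^T x = -10.0
  y^{k+1} = 5.0 + 0.25*-10.0 = 2.5
Dual objective at y_2 = 2.5: reduced costs (1.5, 6.0), box minimizer x = (0.0, 0.0)
g(y_2) = b*y + (c1 - a1*y)*x1 + (c2 - a2*y)*x2 = 20*2.5 + 1.5*0.0 + 6.0*0.0 = 50.0 + 0.0 + 0.0 = 50.0


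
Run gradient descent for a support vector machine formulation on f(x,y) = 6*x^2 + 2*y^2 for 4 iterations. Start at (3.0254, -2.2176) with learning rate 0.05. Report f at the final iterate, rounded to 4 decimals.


Gradient descent on f(x,y) = 6*x^2 + 2*y^2.
Starting point: (3.0254, -2.2176), alpha = 0.05
Step 1: grad_x = 2*6*3.0254 = 36.3048, grad_y = 2*2*-2.2176 = -8.8704
  x_1 = 3.0254 - 0.05*36.3048 = 1.2102
  y_1 = -2.2176 - 0.05*-8.8704 = -1.7741
Step 2: grad_x = 2*6*1.2102 = 14.5219, grad_y = 2*2*-1.7741 = -7.0963
  x_2 = 1.2102 - 0.05*14.5219 = 0.4841
  y_2 = -1.7741 - 0.05*-7.0963 = -1.4193
Step 3: grad_x = 2*6*0.4841 = 5.8088, grad_y = 2*2*-1.4193 = -5.6771
  x_3 = 0.4841 - 0.05*5.8088 = 0.1936
  y_3 = -1.4193 - 0.05*-5.6771 = -1.1354
Step 4: grad_x = 2*6*0.1936 = 2.3235, grad_y = 2*2*-1.1354 = -4.5416
  x_4 = 0.1936 - 0.05*2.3235 = 0.0775
  y_4 = -1.1354 - 0.05*-4.5416 = -0.9083
f(0.0775, -0.9083) = 6*0.0775^2 + 2*(-0.9083)^2 = 1.6861


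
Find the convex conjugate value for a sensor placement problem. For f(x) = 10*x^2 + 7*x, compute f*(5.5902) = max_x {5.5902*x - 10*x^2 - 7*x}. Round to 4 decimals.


f*(y) = sup_x {y*x - a*x^2 - b*x} = sup_x {(y-b)*x - a*x^2}
FOC: (y - b) - 2a*x = 0 => x* = (y - b)/(2a)
x* = (5.5902 - 7)/(2*10) = -0.0705
f*(5.5902) = (y-b)^2/(4a) = (5.5902 - 7)^2/(4*10)
= 1.9875/40 = 0.0497


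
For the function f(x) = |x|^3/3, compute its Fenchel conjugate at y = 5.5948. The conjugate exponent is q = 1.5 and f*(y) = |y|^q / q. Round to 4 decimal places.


The conjugate exponent q satisfies 1/p + 1/q = 1.
p = 3, so q = 3/(3 - 1) = 1.5
|y|^q = 5.5948^1.5 = 13.2336
f*(5.5948) = 13.2336 / 1.5 = 8.8224


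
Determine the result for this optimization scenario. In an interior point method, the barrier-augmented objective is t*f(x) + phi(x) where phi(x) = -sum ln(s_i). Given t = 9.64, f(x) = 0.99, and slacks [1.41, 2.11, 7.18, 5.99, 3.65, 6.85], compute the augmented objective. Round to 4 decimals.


Step 1: Compute log-barrier.
ln values: [0.3436, 0.7467, 1.9713, 1.7901, 1.2947, 1.9242]
phi = -(0.3436 + 0.7467 + 1.9713 + 1.7901 + 1.2947 + 1.9242) = -8.0706
Step 2: Compute augmented objective.
t*f(x) = 9.64*0.99 = 9.5436
Total = 9.5436 - 8.0706 = 1.473


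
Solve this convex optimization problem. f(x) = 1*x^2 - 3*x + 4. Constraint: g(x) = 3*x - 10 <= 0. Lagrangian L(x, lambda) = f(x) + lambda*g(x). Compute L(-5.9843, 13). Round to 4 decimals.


Step 1: Evaluate f(x).
f(-5.9843) = 1*(-5.9843)^2 - 3*(-5.9843) + 4 = 57.7647
Step 2: Evaluate g(x).
g(-5.9843) = 3*-5.9843 - 10 = -27.9529
Step 3: Compute Lagrangian.
L = 57.7647 + 13*-27.9529 = -305.623


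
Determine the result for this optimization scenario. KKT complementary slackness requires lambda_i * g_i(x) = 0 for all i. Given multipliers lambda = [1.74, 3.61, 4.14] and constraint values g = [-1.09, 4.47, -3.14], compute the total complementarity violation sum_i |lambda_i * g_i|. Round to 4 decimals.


KKT complementary slackness check:
lambda_1 * g_1 = 1.74 * -1.09 = -1.8966
lambda_2 * g_2 = 3.61 * 4.47 = 16.1367
lambda_3 * g_3 = 4.14 * -3.14 = -12.9996
Total violation = 1.8966 + 16.1367 + 12.9996 = 31.0329


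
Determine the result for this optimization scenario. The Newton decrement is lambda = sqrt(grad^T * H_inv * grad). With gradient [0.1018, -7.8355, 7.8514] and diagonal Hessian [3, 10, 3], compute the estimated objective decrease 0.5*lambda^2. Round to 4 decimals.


Step 1: H is diagonal, so H^(-1) * g = [0.0339, -0.7836, 2.6171].
Step 2: g^T H^(-1) g = sum_i g_i^2 / H_ii
  = (0.1018)^2/3 + (-7.8355)^2/10 + (7.8514)^2/3
  = 0.0035 + 6.1395 + 20.5482 = 26.6911
Step 3: Objective decrease = 0.5 * g^T H^(-1) g = 13.3456


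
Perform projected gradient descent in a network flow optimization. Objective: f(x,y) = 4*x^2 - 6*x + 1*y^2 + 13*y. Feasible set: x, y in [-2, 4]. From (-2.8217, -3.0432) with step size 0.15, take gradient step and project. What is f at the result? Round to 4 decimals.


Step 1: Compute gradient at (-2.8217, -3.0432).
grad_x = 2*4*-2.8217 - 6 = -28.5736
grad_y = 2*1*-3.0432 + 13 = 6.9136
Step 2: Gradient step.
x_raw = -2.8217 - 0.15*-28.5736 = 1.4643
y_raw = -3.0432 - 0.15*6.9136 = -4.0802
Step 3: Project onto [-2, 4].
x_proj = clip(1.4643) = 1.4643
y_proj = clip(-4.0802) = -2.0
Step 4: Evaluate f.
f(1.4643, -2.0) = -22.2089


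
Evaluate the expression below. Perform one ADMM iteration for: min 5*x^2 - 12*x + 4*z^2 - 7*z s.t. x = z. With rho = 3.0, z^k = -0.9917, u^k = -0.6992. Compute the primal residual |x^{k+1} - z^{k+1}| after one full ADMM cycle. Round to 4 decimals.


ADMM iteration with rho = 3.0, z^k = -0.9917, u^k = -0.6992
Step 1: x-update.
Minimize 5*x^2 - 12*x + (3.0/2)*(x + 0.9917 - 0.6992)^2
FOC: (2*5 + 3.0)*x = 12 + 3.0*(-0.9917 + 0.6992)
x^{k+1} = 0.8556
Step 2: z-update.
Minimize 4*z^2 - 7*z + (3.0/2)*(0.8556 - z - 0.6992)^2
FOC: (2*4 + 3.0)*z = 7 + 3.0*(0.8556 - 0.6992)
z^{k+1} = 0.679
Step 3: u-update.
u^{k+1} = -0.6992 + 0.8556 - 0.679 = -0.5226
Step 4: Primal residual = |0.8556 - 0.679| = 0.1766


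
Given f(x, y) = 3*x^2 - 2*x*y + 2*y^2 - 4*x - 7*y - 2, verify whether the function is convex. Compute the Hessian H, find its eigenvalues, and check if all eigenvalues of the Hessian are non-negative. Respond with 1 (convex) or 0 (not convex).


The Hessian of f(x,y) = 3*x^2 - 2*x*y + 2*y^2 - 4*x - 7*y - 2 is:
H = [[6, -2], [-2, 4]]
Trace = 6 + 4 = 10
Determinant = 6*4 - (-2)^2 = 20
Discriminant = (10)^2 - 4*20 = 20.0
Eigenvalues: lambda_1 = 2.7639, lambda_2 = 7.2361
The function is convex.

1


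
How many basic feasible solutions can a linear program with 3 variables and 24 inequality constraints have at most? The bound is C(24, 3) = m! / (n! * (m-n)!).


Each vertex corresponds to some choice of n active constraints out of m, so the number of vertices is at most C(m, n) = m! / (n!(m-n)!).
m = 24, n = 3
Numerator: 24 * 23 * 22
Denominator: 3! = 6
C(24, 3) = 2024


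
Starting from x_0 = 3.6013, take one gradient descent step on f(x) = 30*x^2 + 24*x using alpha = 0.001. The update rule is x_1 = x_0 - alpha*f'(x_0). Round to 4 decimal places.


We compute the gradient at x_0 and apply the update.
f'(x) = 60*x + 24
f'(3.6013) = 60*3.6013 + 24 = 240.078
x_1 = 3.6013 - 0.001*240.078 = 3.3612


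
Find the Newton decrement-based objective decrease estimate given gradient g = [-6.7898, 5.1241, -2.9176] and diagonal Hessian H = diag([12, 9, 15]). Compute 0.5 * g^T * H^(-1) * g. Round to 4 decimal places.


Step 1: H is diagonal, so H^(-1) * g = [-0.5658, 0.5693, -0.1945].
Step 2: g^T H^(-1) g = sum_i g_i^2 / H_ii
  = (-6.7898)^2/12 + (5.1241)^2/9 + (-2.9176)^2/15
  = 3.8418 + 2.9174 + 0.5675 = 7.3267
Step 3: Objective decrease = 0.5 * g^T H^(-1) g = 3.6633


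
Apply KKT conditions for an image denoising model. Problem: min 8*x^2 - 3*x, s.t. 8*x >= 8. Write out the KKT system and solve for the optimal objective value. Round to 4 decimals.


Step 1: Try lambda = 0 (constraint inactive).
x_unc = 3/(2*8) = 0.1875
Check: 8*0.1875 = 1.5 < 8 -- violated!
Step 2: Constraint must be active: 8*x = 8
x* = 8/8 = 1.0
lambda = (2*8*1.0 - 3)/8 = 1.625
Step 3: Compute optimal value.
f(x*) = 8*1.0^2 - 3*1.0 = 5.0


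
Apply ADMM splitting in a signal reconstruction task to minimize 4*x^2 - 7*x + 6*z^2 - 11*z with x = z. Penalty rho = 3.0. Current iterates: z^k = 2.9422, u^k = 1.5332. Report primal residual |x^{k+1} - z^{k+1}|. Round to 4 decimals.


ADMM iteration with rho = 3.0, z^k = 2.9422, u^k = 1.5332
Step 1: x-update.
Minimize 4*x^2 - 7*x + (3.0/2)*(x - 2.9422 + 1.5332)^2
FOC: (2*4 + 3.0)*x = 7 + 3.0*(2.9422 - 1.5332)
x^{k+1} = 1.0206
Step 2: z-update.
Minimize 6*z^2 - 11*z + (3.0/2)*(1.0206 - z + 1.5332)^2
FOC: (2*6 + 3.0)*z = 11 + 3.0*(1.0206 + 1.5332)
z^{k+1} = 1.2441
Step 3: u-update.
u^{k+1} = 1.5332 + 1.0206 - 1.2441 = 1.3097
Step 4: Primal residual = |1.0206 - 1.2441| = 0.2235


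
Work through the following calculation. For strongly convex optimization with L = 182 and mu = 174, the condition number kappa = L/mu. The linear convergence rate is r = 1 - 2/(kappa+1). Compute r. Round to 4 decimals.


Step 1: Compute the condition number.
kappa = L/mu = 182/174 = 1.046
Step 2: Compute the convergence rate.
r = 1 - 2/(kappa + 1) = 1 - 2*mu/(L + mu) = (L - mu)/(L + mu) = 8/356 = 0.0225


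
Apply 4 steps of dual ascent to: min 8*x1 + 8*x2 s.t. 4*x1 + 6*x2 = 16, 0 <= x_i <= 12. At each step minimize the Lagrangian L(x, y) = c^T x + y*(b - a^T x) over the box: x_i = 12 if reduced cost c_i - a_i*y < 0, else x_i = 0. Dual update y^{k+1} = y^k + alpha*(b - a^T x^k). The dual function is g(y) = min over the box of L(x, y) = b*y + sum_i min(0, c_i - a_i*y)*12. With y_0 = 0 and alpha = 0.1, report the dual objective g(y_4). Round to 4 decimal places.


Dual ascent for LP: min 8*x1 + 8*x2, 4*x1 + 6*x2 = 16, 0 <= x_i <= 12
Step 1: y^k = 0.0, reduced costs: (8.0, 8.0)
  x^k = (0.0, 0.0), subgradient = b - a^T x = 16.0
  y^{k+1} = 0.0 + 0.1*16.0 = 1.6
Step 2: y^k = 1.6, reduced costs: (1.6, -1.6)
  x^k = (0.0, 12.0), subgradient = b - a^T x = -56.0
  y^{k+1} = 1.6 + 0.1*-56.0 = -4.0
Step 3: y^k = -4.0, reduced costs: (24.0, 32.0)
  x^k = (0.0, 0.0), subgradient = b - a^T x = 16.0
  y^{k+1} = -4.0 + 0.1*16.0 = -2.4
Step 4: y^k = -2.4, reduced costs: (17.6, 22.4)
  x^k = (0.0, 0.0), subgradient = b - a^T x = 16.0
  y^{k+1} = -2.4 + 0.1*16.0 = -0.8
Dual objective at y_4 = -0.8: reduced costs (11.2, 12.8), box minimizer x = (0.0, 0.0)
g(y_4) = b*y + (c1 - a1*y)*x1 + (c2 - a2*y)*x2 = 16*(-0.8) + 11.2*0.0 + 12.8*0.0 = -12.8 + 0.0 + 0.0 = -12.8


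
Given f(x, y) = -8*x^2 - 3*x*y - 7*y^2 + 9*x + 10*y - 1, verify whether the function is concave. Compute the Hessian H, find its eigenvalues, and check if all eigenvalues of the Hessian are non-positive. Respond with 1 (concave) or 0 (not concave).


The Hessian of f(x,y) = -8*x^2 - 3*x*y - 7*y^2 + 9*x + 10*y - 1 is:
H = [[-16, -3], [-3, -14]]
Trace = -16 - 14 = -30
Determinant = -16*-14 - (-3)^2 = 215
Discriminant = (-30)^2 - 4*215 = 40.0
Eigenvalues: lambda_1 = -18.1623, lambda_2 = -11.8377
The function is concave.

1


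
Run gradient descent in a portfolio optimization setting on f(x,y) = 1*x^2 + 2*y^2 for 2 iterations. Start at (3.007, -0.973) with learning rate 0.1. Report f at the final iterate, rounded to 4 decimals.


Gradient descent on f(x,y) = 1*x^2 + 2*y^2.
Starting point: (3.007, -0.973), alpha = 0.1
Step 1: grad_x = 2*1*3.007 = 6.014, grad_y = 2*2*-0.973 = -3.892
  x_1 = 3.007 - 0.1*6.014 = 2.4056
  y_1 = -0.973 - 0.1*-3.892 = -0.5838
Step 2: grad_x = 2*1*2.4056 = 4.8112, grad_y = 2*2*-0.5838 = -2.3352
  x_2 = 2.4056 - 0.1*4.8112 = 1.9245
  y_2 = -0.5838 - 0.1*-2.3352 = -0.3503
f(1.9245, -0.3503) = 1*1.9245^2 + 2*(-0.3503)^2 = 3.949


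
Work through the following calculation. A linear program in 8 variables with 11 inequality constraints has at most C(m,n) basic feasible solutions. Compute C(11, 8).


Each vertex corresponds to some choice of n active constraints out of m, so the number of vertices is at most C(m, n) = m! / (n!(m-n)!).
m = 11, n = 8
Numerator: 11 * 10 * 9 * 8 * 7 * 6 * 5 * 4
Denominator: 8! = 40320
C(11, 8) = 165


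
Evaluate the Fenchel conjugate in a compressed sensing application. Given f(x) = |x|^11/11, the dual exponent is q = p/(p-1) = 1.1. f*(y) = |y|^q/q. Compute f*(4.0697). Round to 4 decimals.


The conjugate exponent q satisfies 1/p + 1/q = 1.
p = 11, so q = 11/(11 - 1) = 1.1
|y|^q = 4.0697^1.1 = 4.6829
f*(4.0697) = 4.6829 / 1.1 = 4.2572


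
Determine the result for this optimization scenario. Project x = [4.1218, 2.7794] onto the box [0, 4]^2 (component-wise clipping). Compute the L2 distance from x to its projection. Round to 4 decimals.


Project each component onto [0, 4].
clip(4.1218) = 4.0, clip(2.7794) = 2.7794
Projection = [4.0, 2.7794]
Squared diffs: [0.0148, 0.0]
Distance = sqrt(0.0148) = 0.1218


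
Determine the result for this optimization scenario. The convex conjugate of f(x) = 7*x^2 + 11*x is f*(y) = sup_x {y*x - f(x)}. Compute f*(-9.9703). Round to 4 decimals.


f*(y) = sup_x {y*x - a*x^2 - b*x} = sup_x {(y-b)*x - a*x^2}
FOC: (y - b) - 2a*x = 0 => x* = (y - b)/(2a)
x* = (-9.9703 - 11)/(2*7) = -1.4979
f*(-9.9703) = (y-b)^2/(4a) = (-9.9703 - 11)^2/(4*7)
= 439.7535/28 = 15.7055


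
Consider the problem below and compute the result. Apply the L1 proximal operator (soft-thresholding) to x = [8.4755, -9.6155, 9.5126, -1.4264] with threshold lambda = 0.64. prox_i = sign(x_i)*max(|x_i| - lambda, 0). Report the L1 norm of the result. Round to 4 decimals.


Soft-thresholding with lambda = 0.64:
prox(8.4755) = sign(8.4755)*max(|8.4755| - 0.64, 0) = 7.8355
prox(-9.6155) = sign(-9.6155)*max(|-9.6155| - 0.64, 0) = -8.9755
prox(9.5126) = sign(9.5126)*max(|9.5126| - 0.64, 0) = 8.8726
prox(-1.4264) = sign(-1.4264)*max(|-1.4264| - 0.64, 0) = -0.7864
prox(x) = [7.8355, -8.9755, 8.8726, -0.7864]
||prox(x)||_1 = 7.8355 + 8.9755 + 8.8726 + 0.7864 = 26.47


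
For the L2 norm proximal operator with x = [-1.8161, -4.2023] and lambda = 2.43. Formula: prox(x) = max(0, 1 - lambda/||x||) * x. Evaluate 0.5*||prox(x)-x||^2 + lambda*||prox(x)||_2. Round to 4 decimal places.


Step 1: Compute ||x||.
||x|| = 4.5779
Step 2: Compute scaling factor.
scale = max(0, 1 - 2.43/4.5779) = 0.4692
Step 3: prox(x) = [-0.8521, -1.9717]
||prox(x)|| = 2.1479
Step 4: Proximal objective.
0.5*||prox-x||^2 = 2.9525
lambda*||prox|| = 5.2194
Total = 8.1719


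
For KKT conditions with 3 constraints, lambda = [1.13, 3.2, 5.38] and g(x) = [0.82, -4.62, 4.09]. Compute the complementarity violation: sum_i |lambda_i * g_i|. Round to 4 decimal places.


KKT complementary slackness check:
lambda_1 * g_1 = 1.13 * 0.82 = 0.9266
lambda_2 * g_2 = 3.2 * -4.62 = -14.784
lambda_3 * g_3 = 5.38 * 4.09 = 22.0042
Total violation = 0.9266 + 14.784 + 22.0042 = 37.7148


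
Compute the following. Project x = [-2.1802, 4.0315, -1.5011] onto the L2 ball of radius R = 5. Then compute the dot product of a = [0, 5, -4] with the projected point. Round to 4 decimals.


Step 1: Compute ||x|| (intermediates to 6 decimals).
||x|| = sqrt((-2.1802)^2 + 4.0315^2 + (-1.5011)^2) = 4.822817
Step 2: Project.
Since ||x|| <= R, proj = x (no scaling needed).
proj(x) = [-2.1802, 4.0315, -1.5011]
Step 3: Dot product.
a^T * proj(x) = 0*(-2.1802) + 5*4.0315 - 4*(-1.5011) = 26.1619


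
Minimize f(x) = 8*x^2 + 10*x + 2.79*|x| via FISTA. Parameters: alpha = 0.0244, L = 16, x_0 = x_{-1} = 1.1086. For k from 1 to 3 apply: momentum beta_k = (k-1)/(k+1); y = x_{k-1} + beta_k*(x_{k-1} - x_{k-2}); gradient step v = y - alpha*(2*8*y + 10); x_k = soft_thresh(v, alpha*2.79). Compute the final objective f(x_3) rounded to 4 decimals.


FISTA on f(x) = 8*x^2 + 10*x + 2.79*|x|
L = 16, alpha = 0.0244
Iteration 1: beta = 0.0, y = 1.1086 + 0.0*(1.1086 - 1.1086) = 1.1086
  grad(y) = 27.7376, v = y - alpha*grad = 0.4318
  prox(v) = soft_thresh(0.4318, 0.0681) = 0.3637
Iteration 2: beta = 0.3333, y = 0.3637 + 0.3333*(0.3637 - 1.1086) = 0.1154
  grad(y) = 11.847, v = y - alpha*grad = -0.1736
  prox(v) = soft_thresh(-0.1736, 0.0681) = -0.1056
Iteration 3: beta = 0.5, y = -0.1056 + 0.5*(-0.1056 - 0.3637) = -0.3402
  grad(y) = 4.5569, v = y - alpha*grad = -0.4514
  prox(v) = soft_thresh(-0.4514, 0.0681) = -0.3833
f(x_3) = 8*(-0.3833)^2 + 10*(-0.3833) + 2.79*|-0.3833| = -1.5882


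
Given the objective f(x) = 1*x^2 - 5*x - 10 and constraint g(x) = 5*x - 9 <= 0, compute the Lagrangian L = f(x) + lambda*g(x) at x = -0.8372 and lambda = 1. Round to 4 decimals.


Step 1: Evaluate f(x).
f(-0.8372) = 1*(-0.8372)^2 - 5*(-0.8372) - 10 = -5.1131
Step 2: Evaluate g(x).
g(-0.8372) = 5*-0.8372 - 9 = -13.186
Step 3: Compute Lagrangian.
L = -5.1131 + 1*-13.186 = -18.2991


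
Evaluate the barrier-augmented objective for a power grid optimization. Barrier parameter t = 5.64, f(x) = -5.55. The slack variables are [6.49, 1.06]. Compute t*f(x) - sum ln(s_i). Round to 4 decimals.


Step 1: Compute log-barrier.
ln values: [1.8703, 0.0583]
phi = -(1.8703 + 0.0583) = -1.9285
Step 2: Compute augmented objective.
t*f(x) = 5.64*-5.55 = -31.302
Total = -31.302 - 1.9285 = -33.2305


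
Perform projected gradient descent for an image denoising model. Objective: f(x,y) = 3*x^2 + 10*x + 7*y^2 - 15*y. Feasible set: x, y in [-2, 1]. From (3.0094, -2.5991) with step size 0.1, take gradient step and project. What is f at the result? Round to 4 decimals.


Step 1: Compute gradient at (3.0094, -2.5991).
grad_x = 2*3*3.0094 + 10 = 28.0564
grad_y = 2*7*-2.5991 - 15 = -51.3874
Step 2: Gradient step.
x_raw = 3.0094 - 0.1*28.0564 = 0.2038
y_raw = -2.5991 - 0.1*-51.3874 = 2.5396
Step 3: Project onto [-2, 1].
x_proj = clip(0.2038) = 0.2038
y_proj = clip(2.5396) = 1.0
Step 4: Evaluate f.
f(0.2038, 1.0) = -5.8378


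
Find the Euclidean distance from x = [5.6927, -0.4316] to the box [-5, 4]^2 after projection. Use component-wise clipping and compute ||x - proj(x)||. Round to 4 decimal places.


Project each component onto [-5, 4].
clip(5.6927) = 4.0, clip(-0.4316) = -0.4316
Projection = [4.0, -0.4316]
Squared diffs: [2.8652, 0.0]
Distance = sqrt(2.8652) = 1.6927


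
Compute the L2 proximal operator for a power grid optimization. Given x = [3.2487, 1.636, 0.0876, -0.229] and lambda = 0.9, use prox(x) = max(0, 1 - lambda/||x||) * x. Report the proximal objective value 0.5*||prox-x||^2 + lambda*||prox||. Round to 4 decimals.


Step 1: Compute ||x||.
||x|| = 3.6456
Step 2: Compute scaling factor.
scale = max(0, 1 - 0.9/3.6456) = 0.7531
Step 3: prox(x) = [2.4467, 1.2321, 0.066, -0.1725]
||prox(x)|| = 2.7456
Step 4: Proximal objective.
0.5*||prox-x||^2 = 0.405
lambda*||prox|| = 2.471
Total = 2.8761


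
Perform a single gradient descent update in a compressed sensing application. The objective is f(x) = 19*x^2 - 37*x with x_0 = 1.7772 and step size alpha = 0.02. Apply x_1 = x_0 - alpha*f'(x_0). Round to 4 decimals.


We compute the gradient at x_0 and apply the update.
f'(x) = 38*x - 37
f'(1.7772) = 38*1.7772 - 37 = 30.5336
x_1 = 1.7772 - 0.02*30.5336 = 1.1665


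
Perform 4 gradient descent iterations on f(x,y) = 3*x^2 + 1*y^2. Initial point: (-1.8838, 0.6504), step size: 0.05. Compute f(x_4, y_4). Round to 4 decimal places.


Gradient descent on f(x,y) = 3*x^2 + 1*y^2.
Starting point: (-1.8838, 0.6504), alpha = 0.05
Step 1: grad_x = 2*3*-1.8838 = -11.3028, grad_y = 2*1*0.6504 = 1.3008
  x_1 = -1.8838 - 0.05*-11.3028 = -1.3187
  y_1 = 0.6504 - 0.05*1.3008 = 0.5854
Step 2: grad_x = 2*3*-1.3187 = -7.912, grad_y = 2*1*0.5854 = 1.1707
  x_2 = -1.3187 - 0.05*-7.912 = -0.9231
  y_2 = 0.5854 - 0.05*1.1707 = 0.5268
Step 3: grad_x = 2*3*-0.9231 = -5.5384, grad_y = 2*1*0.5268 = 1.0536
  x_3 = -0.9231 - 0.05*-5.5384 = -0.6461
  y_3 = 0.5268 - 0.05*1.0536 = 0.4741
Step 4: grad_x = 2*3*-0.6461 = -3.8769, grad_y = 2*1*0.4741 = 0.9483
  x_4 = -0.6461 - 0.05*-3.8769 = -0.4523
  y_4 = 0.4741 - 0.05*0.9483 = 0.4267
f(-0.4523, 0.4267) = 3*(-0.4523)^2 + 1*0.4267^2 = 0.7958


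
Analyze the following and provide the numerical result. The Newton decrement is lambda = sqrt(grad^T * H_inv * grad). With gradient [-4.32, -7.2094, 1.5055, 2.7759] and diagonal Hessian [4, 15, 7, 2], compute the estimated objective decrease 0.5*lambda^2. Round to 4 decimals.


Step 1: H is diagonal, so H^(-1) * g = [-1.08, -0.4806, 0.2151, 1.388].
Step 2: g^T H^(-1) g = sum_i g_i^2 / H_ii
  = (-4.32)^2/4 + (-7.2094)^2/15 + (1.5055)^2/7 + (2.7759)^2/2
  = 4.6656 + 3.465 + 0.3238 + 3.8528 = 12.3072
Step 3: Objective decrease = 0.5 * g^T H^(-1) g = 6.1536


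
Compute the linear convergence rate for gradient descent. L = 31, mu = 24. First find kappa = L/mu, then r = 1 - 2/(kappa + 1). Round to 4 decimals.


Step 1: Compute the condition number.
kappa = L/mu = 31/24 = 1.2917
Step 2: Compute the convergence rate.
r = 1 - 2/(kappa + 1) = 1 - 2*mu/(L + mu) = (L - mu)/(L + mu) = 7/55 = 0.1273


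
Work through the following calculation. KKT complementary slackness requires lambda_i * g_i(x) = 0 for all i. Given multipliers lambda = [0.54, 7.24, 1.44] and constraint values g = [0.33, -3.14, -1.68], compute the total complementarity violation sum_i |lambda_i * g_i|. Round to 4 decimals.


KKT complementary slackness check:
lambda_1 * g_1 = 0.54 * 0.33 = 0.1782
lambda_2 * g_2 = 7.24 * -3.14 = -22.7336
lambda_3 * g_3 = 1.44 * -1.68 = -2.4192
Total violation = 0.1782 + 22.7336 + 2.4192 = 25.331


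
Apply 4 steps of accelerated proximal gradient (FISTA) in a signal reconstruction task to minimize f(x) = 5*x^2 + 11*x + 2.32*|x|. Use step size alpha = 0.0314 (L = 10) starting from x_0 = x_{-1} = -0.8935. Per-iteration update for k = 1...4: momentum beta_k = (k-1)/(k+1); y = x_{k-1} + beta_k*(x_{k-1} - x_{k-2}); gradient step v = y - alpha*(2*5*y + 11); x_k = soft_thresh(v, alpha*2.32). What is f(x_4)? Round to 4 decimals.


FISTA on f(x) = 5*x^2 + 11*x + 2.32*|x|
L = 10, alpha = 0.0314
Iteration 1: beta = 0.0, y = -0.8935 + 0.0*(-0.8935 + 0.8935) = -0.8935
  grad(y) = 2.065, v = y - alpha*grad = -0.9583
  prox(v) = soft_thresh(-0.9583, 0.0728) = -0.8855
Iteration 2: beta = 0.3333, y = -0.8855 + 0.3333*(-0.8855 + 0.8935) = -0.8828
  grad(y) = 2.1718, v = y - alpha*grad = -0.951
  prox(v) = soft_thresh(-0.951, 0.0728) = -0.8782
Iteration 3: beta = 0.5, y = -0.8782 + 0.5*(-0.8782 + 0.8855) = -0.8745
  grad(y) = 2.2549, v = y - alpha*grad = -0.9453
  prox(v) = soft_thresh(-0.9453, 0.0728) = -0.8725
Iteration 4: beta = 0.6, y = -0.8725 + 0.6*(-0.8725 + 0.8782) = -0.869
  grad(y) = 2.3096, v = y - alpha*grad = -0.9416
  prox(v) = soft_thresh(-0.9416, 0.0728) = -0.8687
f(x_4) = 5*(-0.8687)^2 + 11*(-0.8687) + 2.32*|-0.8687| = -3.7671


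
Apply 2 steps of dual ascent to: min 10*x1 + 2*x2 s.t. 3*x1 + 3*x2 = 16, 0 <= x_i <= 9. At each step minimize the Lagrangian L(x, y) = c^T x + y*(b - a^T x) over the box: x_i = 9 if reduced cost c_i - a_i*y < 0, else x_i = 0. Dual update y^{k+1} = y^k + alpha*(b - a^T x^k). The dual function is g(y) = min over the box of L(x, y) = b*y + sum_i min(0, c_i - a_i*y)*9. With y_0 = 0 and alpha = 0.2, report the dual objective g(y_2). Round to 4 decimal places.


Dual ascent for LP: min 10*x1 + 2*x2, 3*x1 + 3*x2 = 16, 0 <= x_i <= 9
Step 1: y^k = 0.0, reduced costs: (10.0, 2.0)
  x^k = (0.0, 0.0), subgradient = b - a^T x = 16.0
  y^{k+1} = 0.0 + 0.2*16.0 = 3.2
Step 2: y^k = 3.2, reduced costs: (0.4, -7.6)
  x^k = (0.0, 9.0), subgradient = b - a^T x = -11.0
  y^{k+1} = 3.2 + 0.2*-11.0 = 1.0
Dual objective at y_2 = 1.0: reduced costs (7.0, -1.0), box minimizer x = (0.0, 9.0)
g(y_2) = b*y + (c1 - a1*y)*x1 + (c2 - a2*y)*x2 = 16*1.0 + 7.0*0.0 + (-1.0)*9.0 = 16.0 + 0.0 - 9.0 = 7.0


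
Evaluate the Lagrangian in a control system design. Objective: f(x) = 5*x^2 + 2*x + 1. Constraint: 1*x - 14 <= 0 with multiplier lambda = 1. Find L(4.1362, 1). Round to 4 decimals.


Step 1: Evaluate f(x).
f(4.1362) = 5*4.1362^2 + 2*4.1362 + 1 = 94.8132
Step 2: Evaluate g(x).
g(4.1362) = 1*4.1362 - 14 = -9.8638
Step 3: Compute Lagrangian.
L = 94.8132 + 1*-9.8638 = 84.9494


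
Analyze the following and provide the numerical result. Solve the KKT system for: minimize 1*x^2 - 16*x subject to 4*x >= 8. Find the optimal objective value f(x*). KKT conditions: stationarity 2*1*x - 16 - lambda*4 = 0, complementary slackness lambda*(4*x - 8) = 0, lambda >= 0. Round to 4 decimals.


Step 1: Try lambda = 0 (constraint inactive).
Stationarity: 2*1*x - 16 = 0
x* = 16/(2*1) = 8.0
Check constraint: 4*8.0 = 32.0 >= 8 -- satisfied.
Step 2: Compute optimal value.
f(x*) = 1*8.0^2 - 16*8.0 = -64.0


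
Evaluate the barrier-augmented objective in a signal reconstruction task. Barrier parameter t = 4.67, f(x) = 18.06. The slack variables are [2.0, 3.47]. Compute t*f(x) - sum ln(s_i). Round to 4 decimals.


Step 1: Compute log-barrier.
ln values: [0.6931, 1.2442]
phi = -(0.6931 + 1.2442) = -1.9373
Step 2: Compute augmented objective.
t*f(x) = 4.67*18.06 = 84.3402
Total = 84.3402 - 1.9373 = 82.4029


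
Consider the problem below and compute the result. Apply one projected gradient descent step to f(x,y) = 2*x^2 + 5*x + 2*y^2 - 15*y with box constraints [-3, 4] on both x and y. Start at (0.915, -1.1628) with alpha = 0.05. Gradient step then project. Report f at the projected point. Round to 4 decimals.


Step 1: Compute gradient at (0.915, -1.1628).
grad_x = 2*2*0.915 + 5 = 8.66
grad_y = 2*2*-1.1628 - 15 = -19.6512
Step 2: Gradient step.
x_raw = 0.915 - 0.05*8.66 = 0.482
y_raw = -1.1628 - 0.05*-19.6512 = -0.1802
Step 3: Project onto [-3, 4].
x_proj = clip(0.482) = 0.482
y_proj = clip(-0.1802) = -0.1802
Step 4: Evaluate f.
f(0.482, -0.1802) = 5.6432


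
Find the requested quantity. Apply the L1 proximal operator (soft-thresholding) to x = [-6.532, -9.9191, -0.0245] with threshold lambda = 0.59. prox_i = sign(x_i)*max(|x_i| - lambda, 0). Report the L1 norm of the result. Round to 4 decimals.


Soft-thresholding with lambda = 0.59:
prox(-6.532) = sign(-6.532)*max(|-6.532| - 0.59, 0) = -5.942
prox(-9.9191) = sign(-9.9191)*max(|-9.9191| - 0.59, 0) = -9.3291
prox(-0.0245) = sign(-0.0245)*max(|-0.0245| - 0.59, 0) = 0.0
prox(x) = [-5.942, -9.3291, 0.0]
||prox(x)||_1 = 5.942 + 9.3291 + 0.0 = 15.2711


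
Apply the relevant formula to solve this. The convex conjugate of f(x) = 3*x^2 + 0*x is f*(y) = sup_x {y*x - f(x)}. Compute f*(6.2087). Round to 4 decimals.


f*(y) = sup_x {y*x - a*x^2 - b*x} = sup_x {(y-b)*x - a*x^2}
FOC: (y - b) - 2a*x = 0 => x* = (y - b)/(2a)
x* = (6.2087 - 0)/(2*3) = 1.0348
f*(6.2087) = (y-b)^2/(4a) = (6.2087 - 0)^2/(4*3)
= 38.548/12 = 3.2123


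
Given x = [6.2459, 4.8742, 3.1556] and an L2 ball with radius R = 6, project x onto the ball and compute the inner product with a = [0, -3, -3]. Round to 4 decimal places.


Step 1: Compute ||x|| (intermediates to 6 decimals).
||x|| = sqrt(6.2459^2 + 4.8742^2 + 3.1556^2) = 8.528007
Step 2: Project.
Since ||x|| > R, scale = R/||x|| = 6/8.528007 = 0.703564, proj(x) = scale * x
proj(x) = [4.39439, 3.429312, 2.220167]
Step 3: Dot product.
a^T * proj(x) = 0*4.39439 - 3*3.429312 - 3*2.220167 = -16.9484


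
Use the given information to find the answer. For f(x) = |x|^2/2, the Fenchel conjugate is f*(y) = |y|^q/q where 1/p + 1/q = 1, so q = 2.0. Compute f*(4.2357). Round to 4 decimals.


The conjugate exponent q satisfies 1/p + 1/q = 1.
p = 2, so q = 2/(2 - 1) = 2.0
|y|^q = 4.2357^2.0 = 17.9412
f*(4.2357) = 17.9412 / 2.0 = 8.9706


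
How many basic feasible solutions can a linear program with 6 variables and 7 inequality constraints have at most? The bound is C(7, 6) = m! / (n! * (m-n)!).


Each vertex corresponds to some choice of n active constraints out of m, so the number of vertices is at most C(m, n) = m! / (n!(m-n)!).
m = 7, n = 6
Numerator: 7 * 6 * 5 * 4 * 3 * 2
Denominator: 6! = 720
C(7, 6) = 7


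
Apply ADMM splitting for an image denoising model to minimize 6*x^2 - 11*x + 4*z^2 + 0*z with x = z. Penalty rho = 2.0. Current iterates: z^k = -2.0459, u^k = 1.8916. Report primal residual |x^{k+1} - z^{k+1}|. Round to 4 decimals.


ADMM iteration with rho = 2.0, z^k = -2.0459, u^k = 1.8916
Step 1: x-update.
Minimize 6*x^2 - 11*x + (2.0/2)*(x + 2.0459 + 1.8916)^2
FOC: (2*6 + 2.0)*x = 11 + 2.0*(-2.0459 - 1.8916)
x^{k+1} = 0.2232
Step 2: z-update.
Minimize 4*z^2 + 0*z + (2.0/2)*(0.2232 - z + 1.8916)^2
FOC: (2*4 + 2.0)*z = 0 + 2.0*(0.2232 + 1.8916)
z^{k+1} = 0.423
Step 3: u-update.
u^{k+1} = 1.8916 + 0.2232 - 0.423 = 1.6919
Step 4: Primal residual = |0.2232 - 0.423| = 0.1997


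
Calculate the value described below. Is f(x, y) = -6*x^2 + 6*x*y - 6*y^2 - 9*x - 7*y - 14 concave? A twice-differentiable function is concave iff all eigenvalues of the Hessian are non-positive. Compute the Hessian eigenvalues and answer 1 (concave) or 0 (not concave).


The Hessian of f(x,y) = -6*x^2 + 6*x*y - 6*y^2 - 9*x - 7*y - 14 is:
H = [[-12, 6], [6, -12]]
Trace = -12 - 12 = -24
Determinant = -12*-12 - (6)^2 = 108
Discriminant = (-24)^2 - 4*108 = 144.0
Eigenvalues: lambda_1 = -18.0, lambda_2 = -6.0
The function is concave.

1


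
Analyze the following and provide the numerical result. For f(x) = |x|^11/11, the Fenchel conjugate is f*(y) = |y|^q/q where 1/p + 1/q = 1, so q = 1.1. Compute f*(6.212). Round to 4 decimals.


The conjugate exponent q satisfies 1/p + 1/q = 1.
p = 11, so q = 11/(11 - 1) = 1.1
|y|^q = 6.212^1.1 = 7.4568
f*(6.212) = 7.4568 / 1.1 = 6.7789


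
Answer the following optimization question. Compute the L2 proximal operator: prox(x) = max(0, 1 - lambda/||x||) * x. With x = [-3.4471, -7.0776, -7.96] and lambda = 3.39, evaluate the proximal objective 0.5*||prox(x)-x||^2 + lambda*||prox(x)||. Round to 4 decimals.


Step 1: Compute ||x||.
||x|| = 11.1954
Step 2: Compute scaling factor.
scale = max(0, 1 - 3.39/11.1954) = 0.6972
Step 3: prox(x) = [-2.4033, -4.9345, -5.5497]
||prox(x)|| = 7.8054
Step 4: Proximal objective.
0.5*||prox-x||^2 = 5.7461
lambda*||prox|| = 26.4603
Total = 32.2063


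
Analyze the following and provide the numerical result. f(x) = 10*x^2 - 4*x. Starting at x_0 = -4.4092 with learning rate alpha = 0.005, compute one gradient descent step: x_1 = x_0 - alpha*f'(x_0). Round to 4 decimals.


We compute the gradient at x_0 and apply the update.
f'(x) = 20*x - 4
f'(-4.4092) = 20*-4.4092 - 4 = -92.184
x_1 = -4.4092 - 0.005*-92.184 = -3.9483


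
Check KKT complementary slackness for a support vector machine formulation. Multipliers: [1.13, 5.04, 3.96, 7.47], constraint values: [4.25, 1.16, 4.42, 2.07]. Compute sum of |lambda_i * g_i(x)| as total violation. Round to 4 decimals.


KKT complementary slackness check:
lambda_1 * g_1 = 1.13 * 4.25 = 4.8025
lambda_2 * g_2 = 5.04 * 1.16 = 5.8464
lambda_3 * g_3 = 3.96 * 4.42 = 17.5032
lambda_4 * g_4 = 7.47 * 2.07 = 15.4629
Total violation = 4.8025 + 5.8464 + 17.5032 + 15.4629 = 43.615


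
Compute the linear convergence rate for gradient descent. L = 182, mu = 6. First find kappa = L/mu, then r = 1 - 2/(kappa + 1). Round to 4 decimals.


Step 1: Compute the condition number.
kappa = L/mu = 182/6 = 30.3333
Step 2: Compute the convergence rate.
r = 1 - 2/(kappa + 1) = 1 - 2*mu/(L + mu) = (L - mu)/(L + mu) = 176/188 = 0.9362


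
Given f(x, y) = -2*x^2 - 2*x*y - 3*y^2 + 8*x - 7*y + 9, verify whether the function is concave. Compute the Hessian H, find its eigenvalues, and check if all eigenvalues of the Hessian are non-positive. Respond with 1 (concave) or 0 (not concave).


The Hessian of f(x,y) = -2*x^2 - 2*x*y - 3*y^2 + 8*x - 7*y + 9 is:
H = [[-4, -2], [-2, -6]]
Trace = -4 - 6 = -10
Determinant = -4*-6 - (-2)^2 = 20
Discriminant = (-10)^2 - 4*20 = 20.0
Eigenvalues: lambda_1 = -7.2361, lambda_2 = -2.7639
The function is concave.

1


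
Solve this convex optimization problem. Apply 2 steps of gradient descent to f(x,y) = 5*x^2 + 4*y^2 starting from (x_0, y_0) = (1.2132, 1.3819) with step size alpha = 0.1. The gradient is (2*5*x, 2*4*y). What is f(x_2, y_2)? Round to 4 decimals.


Gradient descent on f(x,y) = 5*x^2 + 4*y^2.
Starting point: (1.2132, 1.3819), alpha = 0.1
Step 1: grad_x = 2*5*1.2132 = 12.132, grad_y = 2*4*1.3819 = 11.0552
  x_1 = 1.2132 - 0.1*12.132 = -0.0
  y_1 = 1.3819 - 0.1*11.0552 = 0.2764
Step 2: grad_x = 2*5*-0.0 = -0.0, grad_y = 2*4*0.2764 = 2.211
  x_2 = -0.0 - 0.1*-0.0 = 0.0
  y_2 = 0.2764 - 0.1*2.211 = 0.0553
f(0.0, 0.0553) = 5*0.0^2 + 4*0.0553^2 = 0.0122


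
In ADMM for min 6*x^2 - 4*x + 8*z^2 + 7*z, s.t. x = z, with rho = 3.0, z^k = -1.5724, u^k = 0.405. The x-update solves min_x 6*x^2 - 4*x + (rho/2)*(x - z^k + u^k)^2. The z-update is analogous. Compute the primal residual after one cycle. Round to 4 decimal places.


ADMM iteration with rho = 3.0, z^k = -1.5724, u^k = 0.405
Step 1: x-update.
Minimize 6*x^2 - 4*x + (3.0/2)*(x + 1.5724 + 0.405)^2
FOC: (2*6 + 3.0)*x = 4 + 3.0*(-1.5724 - 0.405)
x^{k+1} = -0.1288
Step 2: z-update.
Minimize 8*z^2 + 7*z + (3.0/2)*(-0.1288 - z + 0.405)^2
FOC: (2*8 + 3.0)*z = -7 + 3.0*(-0.1288 + 0.405)
z^{k+1} = -0.3248
Step 3: u-update.
u^{k+1} = 0.405 - 0.1288 + 0.3248 = 0.601
Step 4: Primal residual = |-0.1288 + 0.3248| = 0.196


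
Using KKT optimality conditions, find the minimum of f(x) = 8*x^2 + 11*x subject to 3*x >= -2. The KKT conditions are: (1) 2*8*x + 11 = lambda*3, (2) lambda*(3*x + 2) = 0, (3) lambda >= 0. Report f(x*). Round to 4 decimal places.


Step 1: Try lambda = 0 (constraint inactive).
x_unc = -11/(2*8) = -0.6875
Check: 3*-0.6875 = -2.0625 < -2 -- violated!
Step 2: Constraint must be active: 3*x = -2
x* = -2/3 = -0.6667 (rounded; the exact value -2/3 is used below)
lambda = (2*8*(-2/3) + 11)/3 = 0.1111
Step 3: Compute optimal value.
f(x*) = 8*(-2/3)^2 + 11*(-2/3) = -3.7778


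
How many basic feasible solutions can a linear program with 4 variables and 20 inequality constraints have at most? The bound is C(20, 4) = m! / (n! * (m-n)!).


Each vertex corresponds to some choice of n active constraints out of m, so the number of vertices is at most C(m, n) = m! / (n!(m-n)!).
m = 20, n = 4
Numerator: 20 * 19 * 18 * 17
Denominator: 4! = 24
C(20, 4) = 4845


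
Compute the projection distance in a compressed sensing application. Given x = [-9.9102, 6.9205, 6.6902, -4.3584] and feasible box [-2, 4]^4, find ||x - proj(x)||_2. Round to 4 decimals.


Project each component onto [-2, 4].
clip(-9.9102) = -2.0, clip(6.9205) = 4.0, clip(6.6902) = 4.0, clip(-4.3584) = -2.0
Projection = [-2.0, 4.0, 4.0, -2.0]
Squared diffs: [62.5713, 8.5293, 7.2372, 5.5621]
Distance = sqrt(83.8999) = 9.1597


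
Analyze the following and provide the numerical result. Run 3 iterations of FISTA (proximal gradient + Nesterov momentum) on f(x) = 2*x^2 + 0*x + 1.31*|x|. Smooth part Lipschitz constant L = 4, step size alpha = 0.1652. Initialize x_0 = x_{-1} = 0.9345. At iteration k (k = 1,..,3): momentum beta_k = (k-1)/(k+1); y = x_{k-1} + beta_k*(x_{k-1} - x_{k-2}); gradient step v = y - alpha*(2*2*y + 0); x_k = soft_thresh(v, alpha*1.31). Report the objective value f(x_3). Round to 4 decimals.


FISTA on f(x) = 2*x^2 + 0*x + 1.31*|x|
L = 4, alpha = 0.1652
Iteration 1: beta = 0.0, y = 0.9345 + 0.0*(0.9345 - 0.9345) = 0.9345
  grad(y) = 3.738, v = y - alpha*grad = 0.317
  prox(v) = soft_thresh(0.317, 0.2164) = 0.1006
Iteration 2: beta = 0.3333, y = 0.1006 + 0.3333*(0.1006 - 0.9345) = -0.1774
  grad(y) = -0.7096, v = y - alpha*grad = -0.0602
  prox(v) = soft_thresh(-0.0602, 0.2164) = 0.0
Iteration 3: beta = 0.5, y = 0.0 + 0.5*(0.0 - 0.1006) = -0.0503
  grad(y) = -0.2011, v = y - alpha*grad = -0.0171
  prox(v) = soft_thresh(-0.0171, 0.2164) = 0.0
f(x_3) = 2*0.0^2 + 0*0.0 + 1.31*|0.0| = 0.0


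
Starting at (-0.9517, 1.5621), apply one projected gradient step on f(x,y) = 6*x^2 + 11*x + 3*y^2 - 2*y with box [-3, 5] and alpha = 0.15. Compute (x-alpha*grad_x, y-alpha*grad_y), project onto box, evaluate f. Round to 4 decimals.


Step 1: Compute gradient at (-0.9517, 1.5621).
grad_x = 2*6*-0.9517 + 11 = -0.4204
grad_y = 2*3*1.5621 - 2 = 7.3726
Step 2: Gradient step.
x_raw = -0.9517 - 0.15*-0.4204 = -0.8886
y_raw = 1.5621 - 0.15*7.3726 = 0.4562
Step 3: Project onto [-3, 5].
x_proj = clip(-0.8886) = -0.8886
y_proj = clip(0.4562) = 0.4562
Step 4: Evaluate f.
f(-0.8886, 0.4562) = -5.325
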